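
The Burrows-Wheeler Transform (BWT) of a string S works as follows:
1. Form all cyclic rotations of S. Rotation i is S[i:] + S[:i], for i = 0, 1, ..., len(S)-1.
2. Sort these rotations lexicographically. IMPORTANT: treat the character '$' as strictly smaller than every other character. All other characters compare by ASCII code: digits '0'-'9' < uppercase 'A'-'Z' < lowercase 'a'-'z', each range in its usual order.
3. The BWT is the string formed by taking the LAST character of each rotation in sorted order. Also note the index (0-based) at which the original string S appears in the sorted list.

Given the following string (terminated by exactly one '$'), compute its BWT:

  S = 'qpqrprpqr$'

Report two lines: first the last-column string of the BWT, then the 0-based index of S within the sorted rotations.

All 10 rotations (rotation i = S[i:]+S[:i]):
  rot[0] = qpqrprpqr$
  rot[1] = pqrprpqr$q
  rot[2] = qrprpqr$qp
  rot[3] = rprpqr$qpq
  rot[4] = prpqr$qpqr
  rot[5] = rpqr$qpqrp
  rot[6] = pqr$qpqrpr
  rot[7] = qr$qpqrprp
  rot[8] = r$qpqrprpq
  rot[9] = $qpqrprpqr
Sorted (with $ < everything):
  sorted[0] = $qpqrprpqr  (last char: 'r')
  sorted[1] = pqr$qpqrpr  (last char: 'r')
  sorted[2] = pqrprpqr$q  (last char: 'q')
  sorted[3] = prpqr$qpqr  (last char: 'r')
  sorted[4] = qpqrprpqr$  (last char: '$')
  sorted[5] = qr$qpqrprp  (last char: 'p')
  sorted[6] = qrprpqr$qp  (last char: 'p')
  sorted[7] = r$qpqrprpq  (last char: 'q')
  sorted[8] = rpqr$qpqrp  (last char: 'p')
  sorted[9] = rprpqr$qpq  (last char: 'q')
Last column: rrqr$ppqpq
Original string S is at sorted index 4

Answer: rrqr$ppqpq
4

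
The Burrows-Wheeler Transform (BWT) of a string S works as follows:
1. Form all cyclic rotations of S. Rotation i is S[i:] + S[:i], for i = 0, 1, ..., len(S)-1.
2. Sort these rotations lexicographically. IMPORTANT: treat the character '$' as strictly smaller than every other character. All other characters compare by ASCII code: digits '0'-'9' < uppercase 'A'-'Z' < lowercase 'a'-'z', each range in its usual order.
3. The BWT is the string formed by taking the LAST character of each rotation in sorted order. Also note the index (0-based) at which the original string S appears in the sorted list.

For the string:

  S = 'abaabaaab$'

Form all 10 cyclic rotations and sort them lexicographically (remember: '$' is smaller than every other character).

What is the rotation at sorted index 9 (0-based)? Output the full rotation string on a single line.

All 10 rotations (rotation i = S[i:]+S[:i]):
  rot[0] = abaabaaab$
  rot[1] = baabaaab$a
  rot[2] = aabaaab$ab
  rot[3] = abaaab$aba
  rot[4] = baaab$abaa
  rot[5] = aaab$abaab
  rot[6] = aab$abaaba
  rot[7] = ab$abaabaa
  rot[8] = b$abaabaaa
  rot[9] = $abaabaaab
Sorted (with $ < everything):
  sorted[0] = $abaabaaab
  sorted[1] = aaab$abaab
  sorted[2] = aab$abaaba
  sorted[3] = aabaaab$ab
  sorted[4] = ab$abaabaa
  sorted[5] = abaaab$aba
  sorted[6] = abaabaaab$
  sorted[7] = b$abaabaaa
  sorted[8] = baaab$abaa
  sorted[9] = baabaaab$a
sorted[9] = baabaaab$a

Answer: baabaaab$a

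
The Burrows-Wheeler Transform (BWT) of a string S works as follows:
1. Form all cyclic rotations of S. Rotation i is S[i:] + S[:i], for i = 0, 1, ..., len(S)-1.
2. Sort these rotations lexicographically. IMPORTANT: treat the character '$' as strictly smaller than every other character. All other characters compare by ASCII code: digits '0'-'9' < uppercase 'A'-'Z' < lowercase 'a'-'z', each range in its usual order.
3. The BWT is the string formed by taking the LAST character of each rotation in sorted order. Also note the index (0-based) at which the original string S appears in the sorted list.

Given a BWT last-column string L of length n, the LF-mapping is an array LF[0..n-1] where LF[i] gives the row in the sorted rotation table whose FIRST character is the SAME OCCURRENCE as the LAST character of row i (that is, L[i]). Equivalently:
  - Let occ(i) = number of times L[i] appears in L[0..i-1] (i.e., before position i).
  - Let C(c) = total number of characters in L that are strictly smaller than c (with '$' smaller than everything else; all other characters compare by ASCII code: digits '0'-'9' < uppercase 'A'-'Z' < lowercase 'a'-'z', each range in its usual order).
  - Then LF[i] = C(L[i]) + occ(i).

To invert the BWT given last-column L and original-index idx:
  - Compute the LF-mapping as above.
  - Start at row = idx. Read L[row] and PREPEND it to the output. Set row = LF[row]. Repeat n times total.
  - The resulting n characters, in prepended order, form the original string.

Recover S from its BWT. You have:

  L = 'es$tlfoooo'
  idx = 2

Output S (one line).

LF mapping: 1 8 0 9 3 2 4 5 6 7
Walk LF starting at row 2, prepending L[row]:
  step 1: row=2, L[2]='$', prepend. Next row=LF[2]=0
  step 2: row=0, L[0]='e', prepend. Next row=LF[0]=1
  step 3: row=1, L[1]='s', prepend. Next row=LF[1]=8
  step 4: row=8, L[8]='o', prepend. Next row=LF[8]=6
  step 5: row=6, L[6]='o', prepend. Next row=LF[6]=4
  step 6: row=4, L[4]='l', prepend. Next row=LF[4]=3
  step 7: row=3, L[3]='t', prepend. Next row=LF[3]=9
  step 8: row=9, L[9]='o', prepend. Next row=LF[9]=7
  step 9: row=7, L[7]='o', prepend. Next row=LF[7]=5
  step 10: row=5, L[5]='f', prepend. Next row=LF[5]=2
Reversed output: footloose$

Answer: footloose$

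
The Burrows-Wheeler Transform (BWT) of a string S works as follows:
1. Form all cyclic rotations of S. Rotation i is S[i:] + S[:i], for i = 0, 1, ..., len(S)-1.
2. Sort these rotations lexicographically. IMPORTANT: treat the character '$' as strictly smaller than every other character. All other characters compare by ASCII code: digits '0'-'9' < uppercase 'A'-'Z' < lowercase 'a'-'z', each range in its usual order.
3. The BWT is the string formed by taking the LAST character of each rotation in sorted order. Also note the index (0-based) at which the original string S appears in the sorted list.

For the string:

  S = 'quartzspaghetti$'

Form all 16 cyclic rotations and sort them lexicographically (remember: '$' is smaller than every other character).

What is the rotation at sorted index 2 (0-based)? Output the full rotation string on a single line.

Answer: artzspaghetti$qu

Derivation:
All 16 rotations (rotation i = S[i:]+S[:i]):
  rot[0] = quartzspaghetti$
  rot[1] = uartzspaghetti$q
  rot[2] = artzspaghetti$qu
  rot[3] = rtzspaghetti$qua
  rot[4] = tzspaghetti$quar
  rot[5] = zspaghetti$quart
  rot[6] = spaghetti$quartz
  rot[7] = paghetti$quartzs
  rot[8] = aghetti$quartzsp
  rot[9] = ghetti$quartzspa
  rot[10] = hetti$quartzspag
  rot[11] = etti$quartzspagh
  rot[12] = tti$quartzspaghe
  rot[13] = ti$quartzspaghet
  rot[14] = i$quartzspaghett
  rot[15] = $quartzspaghetti
Sorted (with $ < everything):
  sorted[0] = $quartzspaghetti
  sorted[1] = aghetti$quartzsp
  sorted[2] = artzspaghetti$qu
  sorted[3] = etti$quartzspagh
  sorted[4] = ghetti$quartzspa
  sorted[5] = hetti$quartzspag
  sorted[6] = i$quartzspaghett
  sorted[7] = paghetti$quartzs
  sorted[8] = quartzspaghetti$
  sorted[9] = rtzspaghetti$qua
  sorted[10] = spaghetti$quartz
  sorted[11] = ti$quartzspaghet
  sorted[12] = tti$quartzspaghe
  sorted[13] = tzspaghetti$quar
  sorted[14] = uartzspaghetti$q
  sorted[15] = zspaghetti$quart
sorted[2] = artzspaghetti$qu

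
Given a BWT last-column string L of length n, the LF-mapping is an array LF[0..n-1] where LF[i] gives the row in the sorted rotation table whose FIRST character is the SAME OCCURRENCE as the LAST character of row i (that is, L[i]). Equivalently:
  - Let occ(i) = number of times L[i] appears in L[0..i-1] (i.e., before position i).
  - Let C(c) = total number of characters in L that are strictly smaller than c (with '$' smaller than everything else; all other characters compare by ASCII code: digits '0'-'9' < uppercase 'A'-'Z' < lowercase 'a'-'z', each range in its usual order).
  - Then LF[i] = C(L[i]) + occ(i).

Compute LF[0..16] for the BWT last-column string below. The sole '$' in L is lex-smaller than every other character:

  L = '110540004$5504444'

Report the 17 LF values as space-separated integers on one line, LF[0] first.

Char counts: '$':1, '0':5, '1':2, '4':6, '5':3
C (first-col start): C('$')=0, C('0')=1, C('1')=6, C('4')=8, C('5')=14
L[0]='1': occ=0, LF[0]=C('1')+0=6+0=6
L[1]='1': occ=1, LF[1]=C('1')+1=6+1=7
L[2]='0': occ=0, LF[2]=C('0')+0=1+0=1
L[3]='5': occ=0, LF[3]=C('5')+0=14+0=14
L[4]='4': occ=0, LF[4]=C('4')+0=8+0=8
L[5]='0': occ=1, LF[5]=C('0')+1=1+1=2
L[6]='0': occ=2, LF[6]=C('0')+2=1+2=3
L[7]='0': occ=3, LF[7]=C('0')+3=1+3=4
L[8]='4': occ=1, LF[8]=C('4')+1=8+1=9
L[9]='$': occ=0, LF[9]=C('$')+0=0+0=0
L[10]='5': occ=1, LF[10]=C('5')+1=14+1=15
L[11]='5': occ=2, LF[11]=C('5')+2=14+2=16
L[12]='0': occ=4, LF[12]=C('0')+4=1+4=5
L[13]='4': occ=2, LF[13]=C('4')+2=8+2=10
L[14]='4': occ=3, LF[14]=C('4')+3=8+3=11
L[15]='4': occ=4, LF[15]=C('4')+4=8+4=12
L[16]='4': occ=5, LF[16]=C('4')+5=8+5=13

Answer: 6 7 1 14 8 2 3 4 9 0 15 16 5 10 11 12 13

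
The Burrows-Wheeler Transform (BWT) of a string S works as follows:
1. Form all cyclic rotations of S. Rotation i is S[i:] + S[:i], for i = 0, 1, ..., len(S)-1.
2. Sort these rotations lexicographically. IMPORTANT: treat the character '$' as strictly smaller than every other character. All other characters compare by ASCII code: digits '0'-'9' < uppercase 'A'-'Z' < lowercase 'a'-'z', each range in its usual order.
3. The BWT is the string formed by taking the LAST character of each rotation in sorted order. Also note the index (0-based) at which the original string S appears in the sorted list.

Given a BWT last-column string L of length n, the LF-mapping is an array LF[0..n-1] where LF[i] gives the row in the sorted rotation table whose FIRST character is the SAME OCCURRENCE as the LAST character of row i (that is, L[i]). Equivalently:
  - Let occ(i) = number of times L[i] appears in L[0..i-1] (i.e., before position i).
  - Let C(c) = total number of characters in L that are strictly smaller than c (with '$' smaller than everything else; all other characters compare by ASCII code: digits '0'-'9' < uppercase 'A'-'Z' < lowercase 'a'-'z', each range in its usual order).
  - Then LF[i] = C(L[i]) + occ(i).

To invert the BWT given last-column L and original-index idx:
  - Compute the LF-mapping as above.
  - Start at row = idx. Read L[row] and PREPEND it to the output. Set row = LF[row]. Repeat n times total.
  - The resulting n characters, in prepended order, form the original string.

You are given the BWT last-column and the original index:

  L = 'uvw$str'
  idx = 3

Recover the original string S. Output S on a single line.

Answer: tvrwsu$

Derivation:
LF mapping: 4 5 6 0 2 3 1
Walk LF starting at row 3, prepending L[row]:
  step 1: row=3, L[3]='$', prepend. Next row=LF[3]=0
  step 2: row=0, L[0]='u', prepend. Next row=LF[0]=4
  step 3: row=4, L[4]='s', prepend. Next row=LF[4]=2
  step 4: row=2, L[2]='w', prepend. Next row=LF[2]=6
  step 5: row=6, L[6]='r', prepend. Next row=LF[6]=1
  step 6: row=1, L[1]='v', prepend. Next row=LF[1]=5
  step 7: row=5, L[5]='t', prepend. Next row=LF[5]=3
Reversed output: tvrwsu$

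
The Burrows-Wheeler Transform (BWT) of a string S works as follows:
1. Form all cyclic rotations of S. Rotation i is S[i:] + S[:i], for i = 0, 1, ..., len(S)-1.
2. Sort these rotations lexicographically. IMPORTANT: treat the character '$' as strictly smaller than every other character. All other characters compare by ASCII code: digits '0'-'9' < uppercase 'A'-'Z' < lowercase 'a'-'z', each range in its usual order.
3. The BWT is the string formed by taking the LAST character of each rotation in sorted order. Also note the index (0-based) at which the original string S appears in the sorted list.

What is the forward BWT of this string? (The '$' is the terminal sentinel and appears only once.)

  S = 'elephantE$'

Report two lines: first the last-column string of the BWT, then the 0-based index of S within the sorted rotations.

All 10 rotations (rotation i = S[i:]+S[:i]):
  rot[0] = elephantE$
  rot[1] = lephantE$e
  rot[2] = ephantE$el
  rot[3] = phantE$ele
  rot[4] = hantE$elep
  rot[5] = antE$eleph
  rot[6] = ntE$elepha
  rot[7] = tE$elephan
  rot[8] = E$elephant
  rot[9] = $elephantE
Sorted (with $ < everything):
  sorted[0] = $elephantE  (last char: 'E')
  sorted[1] = E$elephant  (last char: 't')
  sorted[2] = antE$eleph  (last char: 'h')
  sorted[3] = elephantE$  (last char: '$')
  sorted[4] = ephantE$el  (last char: 'l')
  sorted[5] = hantE$elep  (last char: 'p')
  sorted[6] = lephantE$e  (last char: 'e')
  sorted[7] = ntE$elepha  (last char: 'a')
  sorted[8] = phantE$ele  (last char: 'e')
  sorted[9] = tE$elephan  (last char: 'n')
Last column: Eth$lpeaen
Original string S is at sorted index 3

Answer: Eth$lpeaen
3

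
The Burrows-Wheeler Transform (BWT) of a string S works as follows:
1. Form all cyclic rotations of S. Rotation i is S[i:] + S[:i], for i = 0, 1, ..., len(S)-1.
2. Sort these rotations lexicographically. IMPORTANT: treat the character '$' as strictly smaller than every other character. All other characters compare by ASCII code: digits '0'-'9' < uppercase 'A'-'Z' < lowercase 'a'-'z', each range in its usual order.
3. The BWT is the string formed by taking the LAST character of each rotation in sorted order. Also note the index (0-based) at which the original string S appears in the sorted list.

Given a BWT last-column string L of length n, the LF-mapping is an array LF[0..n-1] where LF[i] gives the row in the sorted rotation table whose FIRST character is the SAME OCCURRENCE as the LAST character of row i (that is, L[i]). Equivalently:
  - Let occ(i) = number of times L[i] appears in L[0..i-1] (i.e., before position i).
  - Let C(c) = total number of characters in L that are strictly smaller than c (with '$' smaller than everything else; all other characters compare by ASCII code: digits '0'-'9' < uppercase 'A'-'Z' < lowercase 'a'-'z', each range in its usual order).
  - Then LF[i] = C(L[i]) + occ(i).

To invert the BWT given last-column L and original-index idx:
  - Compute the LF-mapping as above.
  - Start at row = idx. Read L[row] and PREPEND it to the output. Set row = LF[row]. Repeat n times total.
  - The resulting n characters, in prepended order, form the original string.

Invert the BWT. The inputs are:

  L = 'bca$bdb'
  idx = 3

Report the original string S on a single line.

LF mapping: 2 5 1 0 3 6 4
Walk LF starting at row 3, prepending L[row]:
  step 1: row=3, L[3]='$', prepend. Next row=LF[3]=0
  step 2: row=0, L[0]='b', prepend. Next row=LF[0]=2
  step 3: row=2, L[2]='a', prepend. Next row=LF[2]=1
  step 4: row=1, L[1]='c', prepend. Next row=LF[1]=5
  step 5: row=5, L[5]='d', prepend. Next row=LF[5]=6
  step 6: row=6, L[6]='b', prepend. Next row=LF[6]=4
  step 7: row=4, L[4]='b', prepend. Next row=LF[4]=3
Reversed output: bbdcab$

Answer: bbdcab$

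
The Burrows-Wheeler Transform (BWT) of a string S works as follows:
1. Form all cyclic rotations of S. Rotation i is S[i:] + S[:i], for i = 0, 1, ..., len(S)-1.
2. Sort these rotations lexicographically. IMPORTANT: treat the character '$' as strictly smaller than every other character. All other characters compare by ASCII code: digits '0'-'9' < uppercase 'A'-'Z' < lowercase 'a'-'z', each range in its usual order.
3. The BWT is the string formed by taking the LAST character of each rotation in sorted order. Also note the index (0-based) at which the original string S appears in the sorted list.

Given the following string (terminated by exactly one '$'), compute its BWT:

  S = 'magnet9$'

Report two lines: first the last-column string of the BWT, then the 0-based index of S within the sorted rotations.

Answer: 9tmna$ge
5

Derivation:
All 8 rotations (rotation i = S[i:]+S[:i]):
  rot[0] = magnet9$
  rot[1] = agnet9$m
  rot[2] = gnet9$ma
  rot[3] = net9$mag
  rot[4] = et9$magn
  rot[5] = t9$magne
  rot[6] = 9$magnet
  rot[7] = $magnet9
Sorted (with $ < everything):
  sorted[0] = $magnet9  (last char: '9')
  sorted[1] = 9$magnet  (last char: 't')
  sorted[2] = agnet9$m  (last char: 'm')
  sorted[3] = et9$magn  (last char: 'n')
  sorted[4] = gnet9$ma  (last char: 'a')
  sorted[5] = magnet9$  (last char: '$')
  sorted[6] = net9$mag  (last char: 'g')
  sorted[7] = t9$magne  (last char: 'e')
Last column: 9tmna$ge
Original string S is at sorted index 5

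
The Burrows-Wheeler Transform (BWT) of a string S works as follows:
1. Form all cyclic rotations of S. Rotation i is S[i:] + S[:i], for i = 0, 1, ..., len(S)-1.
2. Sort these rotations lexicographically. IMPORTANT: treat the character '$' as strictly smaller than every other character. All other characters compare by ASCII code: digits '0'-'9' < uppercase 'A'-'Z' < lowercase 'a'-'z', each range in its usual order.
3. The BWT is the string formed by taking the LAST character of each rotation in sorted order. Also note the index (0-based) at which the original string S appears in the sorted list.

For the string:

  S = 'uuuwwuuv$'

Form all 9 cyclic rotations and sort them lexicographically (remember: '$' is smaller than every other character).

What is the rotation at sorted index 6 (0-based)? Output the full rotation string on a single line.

All 9 rotations (rotation i = S[i:]+S[:i]):
  rot[0] = uuuwwuuv$
  rot[1] = uuwwuuv$u
  rot[2] = uwwuuv$uu
  rot[3] = wwuuv$uuu
  rot[4] = wuuv$uuuw
  rot[5] = uuv$uuuww
  rot[6] = uv$uuuwwu
  rot[7] = v$uuuwwuu
  rot[8] = $uuuwwuuv
Sorted (with $ < everything):
  sorted[0] = $uuuwwuuv
  sorted[1] = uuuwwuuv$
  sorted[2] = uuv$uuuww
  sorted[3] = uuwwuuv$u
  sorted[4] = uv$uuuwwu
  sorted[5] = uwwuuv$uu
  sorted[6] = v$uuuwwuu
  sorted[7] = wuuv$uuuw
  sorted[8] = wwuuv$uuu
sorted[6] = v$uuuwwuu

Answer: v$uuuwwuu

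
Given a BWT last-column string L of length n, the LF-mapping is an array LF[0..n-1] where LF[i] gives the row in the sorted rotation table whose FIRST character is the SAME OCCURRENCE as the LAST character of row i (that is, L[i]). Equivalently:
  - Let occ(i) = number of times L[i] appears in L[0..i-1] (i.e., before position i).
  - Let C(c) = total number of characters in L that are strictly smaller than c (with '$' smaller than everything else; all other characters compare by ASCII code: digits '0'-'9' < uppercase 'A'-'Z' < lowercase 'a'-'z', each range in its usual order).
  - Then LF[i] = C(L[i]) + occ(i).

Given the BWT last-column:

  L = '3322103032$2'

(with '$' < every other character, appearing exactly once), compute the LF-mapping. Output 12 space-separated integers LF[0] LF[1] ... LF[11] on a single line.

Char counts: '$':1, '0':2, '1':1, '2':4, '3':4
C (first-col start): C('$')=0, C('0')=1, C('1')=3, C('2')=4, C('3')=8
L[0]='3': occ=0, LF[0]=C('3')+0=8+0=8
L[1]='3': occ=1, LF[1]=C('3')+1=8+1=9
L[2]='2': occ=0, LF[2]=C('2')+0=4+0=4
L[3]='2': occ=1, LF[3]=C('2')+1=4+1=5
L[4]='1': occ=0, LF[4]=C('1')+0=3+0=3
L[5]='0': occ=0, LF[5]=C('0')+0=1+0=1
L[6]='3': occ=2, LF[6]=C('3')+2=8+2=10
L[7]='0': occ=1, LF[7]=C('0')+1=1+1=2
L[8]='3': occ=3, LF[8]=C('3')+3=8+3=11
L[9]='2': occ=2, LF[9]=C('2')+2=4+2=6
L[10]='$': occ=0, LF[10]=C('$')+0=0+0=0
L[11]='2': occ=3, LF[11]=C('2')+3=4+3=7

Answer: 8 9 4 5 3 1 10 2 11 6 0 7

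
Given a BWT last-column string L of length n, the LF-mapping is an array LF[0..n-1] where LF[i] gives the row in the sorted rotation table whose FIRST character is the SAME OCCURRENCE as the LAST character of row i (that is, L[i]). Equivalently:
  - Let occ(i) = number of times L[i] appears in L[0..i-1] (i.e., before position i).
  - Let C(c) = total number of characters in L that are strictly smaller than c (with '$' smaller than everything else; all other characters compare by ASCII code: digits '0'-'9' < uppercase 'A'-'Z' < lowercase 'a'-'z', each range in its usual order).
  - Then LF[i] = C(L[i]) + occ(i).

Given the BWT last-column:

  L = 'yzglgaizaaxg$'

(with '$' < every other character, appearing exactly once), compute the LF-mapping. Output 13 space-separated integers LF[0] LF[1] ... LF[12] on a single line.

Answer: 10 11 4 8 5 1 7 12 2 3 9 6 0

Derivation:
Char counts: '$':1, 'a':3, 'g':3, 'i':1, 'l':1, 'x':1, 'y':1, 'z':2
C (first-col start): C('$')=0, C('a')=1, C('g')=4, C('i')=7, C('l')=8, C('x')=9, C('y')=10, C('z')=11
L[0]='y': occ=0, LF[0]=C('y')+0=10+0=10
L[1]='z': occ=0, LF[1]=C('z')+0=11+0=11
L[2]='g': occ=0, LF[2]=C('g')+0=4+0=4
L[3]='l': occ=0, LF[3]=C('l')+0=8+0=8
L[4]='g': occ=1, LF[4]=C('g')+1=4+1=5
L[5]='a': occ=0, LF[5]=C('a')+0=1+0=1
L[6]='i': occ=0, LF[6]=C('i')+0=7+0=7
L[7]='z': occ=1, LF[7]=C('z')+1=11+1=12
L[8]='a': occ=1, LF[8]=C('a')+1=1+1=2
L[9]='a': occ=2, LF[9]=C('a')+2=1+2=3
L[10]='x': occ=0, LF[10]=C('x')+0=9+0=9
L[11]='g': occ=2, LF[11]=C('g')+2=4+2=6
L[12]='$': occ=0, LF[12]=C('$')+0=0+0=0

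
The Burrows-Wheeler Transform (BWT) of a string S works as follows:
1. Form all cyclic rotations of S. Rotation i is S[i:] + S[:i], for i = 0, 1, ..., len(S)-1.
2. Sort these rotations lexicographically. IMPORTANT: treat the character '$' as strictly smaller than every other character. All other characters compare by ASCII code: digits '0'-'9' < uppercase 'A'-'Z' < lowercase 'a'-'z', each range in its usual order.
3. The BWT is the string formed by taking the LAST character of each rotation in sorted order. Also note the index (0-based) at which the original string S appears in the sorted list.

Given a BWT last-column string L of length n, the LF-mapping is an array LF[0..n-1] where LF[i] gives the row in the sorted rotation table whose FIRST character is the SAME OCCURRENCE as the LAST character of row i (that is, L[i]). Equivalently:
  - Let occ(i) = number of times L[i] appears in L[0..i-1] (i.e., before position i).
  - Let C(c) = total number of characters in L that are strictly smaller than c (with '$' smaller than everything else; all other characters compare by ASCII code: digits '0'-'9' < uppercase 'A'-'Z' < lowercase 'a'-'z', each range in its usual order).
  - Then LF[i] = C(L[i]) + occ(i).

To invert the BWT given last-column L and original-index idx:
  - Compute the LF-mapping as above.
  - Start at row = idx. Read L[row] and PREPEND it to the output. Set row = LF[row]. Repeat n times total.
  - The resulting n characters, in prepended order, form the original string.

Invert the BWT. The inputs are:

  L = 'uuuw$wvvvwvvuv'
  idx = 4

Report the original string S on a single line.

LF mapping: 1 2 3 11 0 12 5 6 7 13 8 9 4 10
Walk LF starting at row 4, prepending L[row]:
  step 1: row=4, L[4]='$', prepend. Next row=LF[4]=0
  step 2: row=0, L[0]='u', prepend. Next row=LF[0]=1
  step 3: row=1, L[1]='u', prepend. Next row=LF[1]=2
  step 4: row=2, L[2]='u', prepend. Next row=LF[2]=3
  step 5: row=3, L[3]='w', prepend. Next row=LF[3]=11
  step 6: row=11, L[11]='v', prepend. Next row=LF[11]=9
  step 7: row=9, L[9]='w', prepend. Next row=LF[9]=13
  step 8: row=13, L[13]='v', prepend. Next row=LF[13]=10
  step 9: row=10, L[10]='v', prepend. Next row=LF[10]=8
  step 10: row=8, L[8]='v', prepend. Next row=LF[8]=7
  step 11: row=7, L[7]='v', prepend. Next row=LF[7]=6
  step 12: row=6, L[6]='v', prepend. Next row=LF[6]=5
  step 13: row=5, L[5]='w', prepend. Next row=LF[5]=12
  step 14: row=12, L[12]='u', prepend. Next row=LF[12]=4
Reversed output: uwvvvvvwvwuuu$

Answer: uwvvvvvwvwuuu$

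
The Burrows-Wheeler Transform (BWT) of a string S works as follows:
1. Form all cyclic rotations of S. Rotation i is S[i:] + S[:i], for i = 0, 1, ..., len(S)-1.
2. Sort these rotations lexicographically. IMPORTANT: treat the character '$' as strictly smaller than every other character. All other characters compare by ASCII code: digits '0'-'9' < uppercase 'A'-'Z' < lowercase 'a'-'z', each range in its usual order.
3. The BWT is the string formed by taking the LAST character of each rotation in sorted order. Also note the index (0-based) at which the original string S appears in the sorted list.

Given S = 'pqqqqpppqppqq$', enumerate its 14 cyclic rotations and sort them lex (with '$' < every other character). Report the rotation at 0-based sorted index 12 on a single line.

Answer: qqqpppqppqq$pq

Derivation:
All 14 rotations (rotation i = S[i:]+S[:i]):
  rot[0] = pqqqqpppqppqq$
  rot[1] = qqqqpppqppqq$p
  rot[2] = qqqpppqppqq$pq
  rot[3] = qqpppqppqq$pqq
  rot[4] = qpppqppqq$pqqq
  rot[5] = pppqppqq$pqqqq
  rot[6] = ppqppqq$pqqqqp
  rot[7] = pqppqq$pqqqqpp
  rot[8] = qppqq$pqqqqppp
  rot[9] = ppqq$pqqqqpppq
  rot[10] = pqq$pqqqqpppqp
  rot[11] = qq$pqqqqpppqpp
  rot[12] = q$pqqqqpppqppq
  rot[13] = $pqqqqpppqppqq
Sorted (with $ < everything):
  sorted[0] = $pqqqqpppqppqq
  sorted[1] = pppqppqq$pqqqq
  sorted[2] = ppqppqq$pqqqqp
  sorted[3] = ppqq$pqqqqpppq
  sorted[4] = pqppqq$pqqqqpp
  sorted[5] = pqq$pqqqqpppqp
  sorted[6] = pqqqqpppqppqq$
  sorted[7] = q$pqqqqpppqppq
  sorted[8] = qpppqppqq$pqqq
  sorted[9] = qppqq$pqqqqppp
  sorted[10] = qq$pqqqqpppqpp
  sorted[11] = qqpppqppqq$pqq
  sorted[12] = qqqpppqppqq$pq
  sorted[13] = qqqqpppqppqq$p
sorted[12] = qqqpppqppqq$pq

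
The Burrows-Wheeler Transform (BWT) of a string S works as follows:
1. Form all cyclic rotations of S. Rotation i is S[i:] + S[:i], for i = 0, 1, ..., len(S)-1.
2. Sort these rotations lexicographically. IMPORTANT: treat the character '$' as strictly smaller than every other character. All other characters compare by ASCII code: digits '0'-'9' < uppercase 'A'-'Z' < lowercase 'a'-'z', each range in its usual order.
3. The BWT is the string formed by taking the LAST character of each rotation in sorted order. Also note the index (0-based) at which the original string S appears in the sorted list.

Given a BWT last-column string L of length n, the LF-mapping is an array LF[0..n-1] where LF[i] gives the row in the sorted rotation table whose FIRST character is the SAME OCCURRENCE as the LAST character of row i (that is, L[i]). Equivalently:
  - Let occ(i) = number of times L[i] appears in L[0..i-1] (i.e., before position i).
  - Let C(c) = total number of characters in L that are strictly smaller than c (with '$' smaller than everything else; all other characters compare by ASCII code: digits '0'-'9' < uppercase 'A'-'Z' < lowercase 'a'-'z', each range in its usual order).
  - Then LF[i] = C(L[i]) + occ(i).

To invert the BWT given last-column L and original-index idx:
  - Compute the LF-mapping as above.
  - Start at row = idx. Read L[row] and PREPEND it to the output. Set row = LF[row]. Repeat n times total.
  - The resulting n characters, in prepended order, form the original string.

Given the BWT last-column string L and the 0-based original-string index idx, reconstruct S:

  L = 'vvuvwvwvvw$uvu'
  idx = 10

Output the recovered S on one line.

LF mapping: 4 5 1 6 11 7 12 8 9 13 0 2 10 3
Walk LF starting at row 10, prepending L[row]:
  step 1: row=10, L[10]='$', prepend. Next row=LF[10]=0
  step 2: row=0, L[0]='v', prepend. Next row=LF[0]=4
  step 3: row=4, L[4]='w', prepend. Next row=LF[4]=11
  step 4: row=11, L[11]='u', prepend. Next row=LF[11]=2
  step 5: row=2, L[2]='u', prepend. Next row=LF[2]=1
  step 6: row=1, L[1]='v', prepend. Next row=LF[1]=5
  step 7: row=5, L[5]='v', prepend. Next row=LF[5]=7
  step 8: row=7, L[7]='v', prepend. Next row=LF[7]=8
  step 9: row=8, L[8]='v', prepend. Next row=LF[8]=9
  step 10: row=9, L[9]='w', prepend. Next row=LF[9]=13
  step 11: row=13, L[13]='u', prepend. Next row=LF[13]=3
  step 12: row=3, L[3]='v', prepend. Next row=LF[3]=6
  step 13: row=6, L[6]='w', prepend. Next row=LF[6]=12
  step 14: row=12, L[12]='v', prepend. Next row=LF[12]=10
Reversed output: vwvuwvvvvuuwv$

Answer: vwvuwvvvvuuwv$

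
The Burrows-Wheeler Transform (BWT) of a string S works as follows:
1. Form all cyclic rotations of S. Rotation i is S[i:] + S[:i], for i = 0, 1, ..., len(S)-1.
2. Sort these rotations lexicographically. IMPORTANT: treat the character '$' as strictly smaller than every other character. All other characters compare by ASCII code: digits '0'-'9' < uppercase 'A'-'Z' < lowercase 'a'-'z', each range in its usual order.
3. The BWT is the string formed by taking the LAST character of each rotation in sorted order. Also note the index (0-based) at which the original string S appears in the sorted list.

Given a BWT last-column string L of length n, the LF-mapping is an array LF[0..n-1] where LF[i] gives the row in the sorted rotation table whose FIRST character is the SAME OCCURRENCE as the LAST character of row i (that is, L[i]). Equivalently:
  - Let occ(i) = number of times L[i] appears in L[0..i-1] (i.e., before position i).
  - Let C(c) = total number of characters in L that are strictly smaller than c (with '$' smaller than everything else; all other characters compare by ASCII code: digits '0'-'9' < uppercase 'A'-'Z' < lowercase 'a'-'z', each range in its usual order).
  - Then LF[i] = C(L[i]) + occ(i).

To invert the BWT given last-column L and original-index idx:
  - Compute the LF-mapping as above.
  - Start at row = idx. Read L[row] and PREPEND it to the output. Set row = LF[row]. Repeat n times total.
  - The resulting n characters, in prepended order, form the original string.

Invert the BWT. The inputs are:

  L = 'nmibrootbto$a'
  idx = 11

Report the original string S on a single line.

Answer: tomatoribbon$

Derivation:
LF mapping: 6 5 4 2 10 7 8 11 3 12 9 0 1
Walk LF starting at row 11, prepending L[row]:
  step 1: row=11, L[11]='$', prepend. Next row=LF[11]=0
  step 2: row=0, L[0]='n', prepend. Next row=LF[0]=6
  step 3: row=6, L[6]='o', prepend. Next row=LF[6]=8
  step 4: row=8, L[8]='b', prepend. Next row=LF[8]=3
  step 5: row=3, L[3]='b', prepend. Next row=LF[3]=2
  step 6: row=2, L[2]='i', prepend. Next row=LF[2]=4
  step 7: row=4, L[4]='r', prepend. Next row=LF[4]=10
  step 8: row=10, L[10]='o', prepend. Next row=LF[10]=9
  step 9: row=9, L[9]='t', prepend. Next row=LF[9]=12
  step 10: row=12, L[12]='a', prepend. Next row=LF[12]=1
  step 11: row=1, L[1]='m', prepend. Next row=LF[1]=5
  step 12: row=5, L[5]='o', prepend. Next row=LF[5]=7
  step 13: row=7, L[7]='t', prepend. Next row=LF[7]=11
Reversed output: tomatoribbon$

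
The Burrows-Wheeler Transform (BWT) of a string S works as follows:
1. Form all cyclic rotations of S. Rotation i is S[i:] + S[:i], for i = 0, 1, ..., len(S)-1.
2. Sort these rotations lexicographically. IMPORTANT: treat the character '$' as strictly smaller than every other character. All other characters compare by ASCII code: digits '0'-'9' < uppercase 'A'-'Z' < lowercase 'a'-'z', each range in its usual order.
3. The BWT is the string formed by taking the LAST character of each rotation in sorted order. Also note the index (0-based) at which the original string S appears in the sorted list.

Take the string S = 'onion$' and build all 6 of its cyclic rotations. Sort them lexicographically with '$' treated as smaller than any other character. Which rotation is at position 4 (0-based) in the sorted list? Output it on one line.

All 6 rotations (rotation i = S[i:]+S[:i]):
  rot[0] = onion$
  rot[1] = nion$o
  rot[2] = ion$on
  rot[3] = on$oni
  rot[4] = n$onio
  rot[5] = $onion
Sorted (with $ < everything):
  sorted[0] = $onion
  sorted[1] = ion$on
  sorted[2] = n$onio
  sorted[3] = nion$o
  sorted[4] = on$oni
  sorted[5] = onion$
sorted[4] = on$oni

Answer: on$oni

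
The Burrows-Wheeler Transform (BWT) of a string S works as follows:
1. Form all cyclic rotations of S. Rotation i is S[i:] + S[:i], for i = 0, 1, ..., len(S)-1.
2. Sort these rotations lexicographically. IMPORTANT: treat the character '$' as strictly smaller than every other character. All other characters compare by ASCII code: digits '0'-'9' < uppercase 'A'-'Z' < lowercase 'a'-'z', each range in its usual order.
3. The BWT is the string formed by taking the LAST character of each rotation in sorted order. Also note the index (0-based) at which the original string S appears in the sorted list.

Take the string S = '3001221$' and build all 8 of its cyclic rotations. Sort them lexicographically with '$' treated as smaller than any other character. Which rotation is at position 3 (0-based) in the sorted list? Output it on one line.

Answer: 1$300122

Derivation:
All 8 rotations (rotation i = S[i:]+S[:i]):
  rot[0] = 3001221$
  rot[1] = 001221$3
  rot[2] = 01221$30
  rot[3] = 1221$300
  rot[4] = 221$3001
  rot[5] = 21$30012
  rot[6] = 1$300122
  rot[7] = $3001221
Sorted (with $ < everything):
  sorted[0] = $3001221
  sorted[1] = 001221$3
  sorted[2] = 01221$30
  sorted[3] = 1$300122
  sorted[4] = 1221$300
  sorted[5] = 21$30012
  sorted[6] = 221$3001
  sorted[7] = 3001221$
sorted[3] = 1$300122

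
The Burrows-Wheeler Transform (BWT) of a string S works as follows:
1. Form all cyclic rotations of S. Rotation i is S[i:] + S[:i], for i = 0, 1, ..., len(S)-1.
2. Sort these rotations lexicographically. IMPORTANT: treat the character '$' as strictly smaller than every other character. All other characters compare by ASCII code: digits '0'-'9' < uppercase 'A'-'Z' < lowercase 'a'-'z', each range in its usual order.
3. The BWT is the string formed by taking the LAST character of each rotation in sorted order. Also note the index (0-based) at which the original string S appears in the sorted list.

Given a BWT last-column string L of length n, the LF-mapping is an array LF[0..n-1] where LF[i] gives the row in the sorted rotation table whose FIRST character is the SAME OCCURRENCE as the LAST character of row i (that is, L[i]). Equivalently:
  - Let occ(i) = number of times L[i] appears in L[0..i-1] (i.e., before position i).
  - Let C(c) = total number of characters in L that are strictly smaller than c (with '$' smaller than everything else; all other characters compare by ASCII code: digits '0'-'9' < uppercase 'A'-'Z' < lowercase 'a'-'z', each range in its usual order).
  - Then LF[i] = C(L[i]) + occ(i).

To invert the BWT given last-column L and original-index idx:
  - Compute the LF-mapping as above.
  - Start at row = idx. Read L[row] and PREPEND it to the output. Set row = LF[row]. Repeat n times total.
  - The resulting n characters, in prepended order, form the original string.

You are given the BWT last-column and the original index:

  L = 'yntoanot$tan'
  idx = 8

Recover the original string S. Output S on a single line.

LF mapping: 11 3 8 6 1 4 7 9 0 10 2 5
Walk LF starting at row 8, prepending L[row]:
  step 1: row=8, L[8]='$', prepend. Next row=LF[8]=0
  step 2: row=0, L[0]='y', prepend. Next row=LF[0]=11
  step 3: row=11, L[11]='n', prepend. Next row=LF[11]=5
  step 4: row=5, L[5]='n', prepend. Next row=LF[5]=4
  step 5: row=4, L[4]='a', prepend. Next row=LF[4]=1
  step 6: row=1, L[1]='n', prepend. Next row=LF[1]=3
  step 7: row=3, L[3]='o', prepend. Next row=LF[3]=6
  step 8: row=6, L[6]='o', prepend. Next row=LF[6]=7
  step 9: row=7, L[7]='t', prepend. Next row=LF[7]=9
  step 10: row=9, L[9]='t', prepend. Next row=LF[9]=10
  step 11: row=10, L[10]='a', prepend. Next row=LF[10]=2
  step 12: row=2, L[2]='t', prepend. Next row=LF[2]=8
Reversed output: tattoonanny$

Answer: tattoonanny$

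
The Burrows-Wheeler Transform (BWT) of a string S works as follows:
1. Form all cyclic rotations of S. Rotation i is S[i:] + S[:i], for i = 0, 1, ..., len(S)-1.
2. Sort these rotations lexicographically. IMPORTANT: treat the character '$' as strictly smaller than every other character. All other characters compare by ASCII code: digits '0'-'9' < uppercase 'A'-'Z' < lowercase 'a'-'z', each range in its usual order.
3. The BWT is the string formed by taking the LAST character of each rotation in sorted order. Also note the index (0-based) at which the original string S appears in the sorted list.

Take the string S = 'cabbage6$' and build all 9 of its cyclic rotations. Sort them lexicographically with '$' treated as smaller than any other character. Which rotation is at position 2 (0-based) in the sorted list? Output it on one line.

All 9 rotations (rotation i = S[i:]+S[:i]):
  rot[0] = cabbage6$
  rot[1] = abbage6$c
  rot[2] = bbage6$ca
  rot[3] = bage6$cab
  rot[4] = age6$cabb
  rot[5] = ge6$cabba
  rot[6] = e6$cabbag
  rot[7] = 6$cabbage
  rot[8] = $cabbage6
Sorted (with $ < everything):
  sorted[0] = $cabbage6
  sorted[1] = 6$cabbage
  sorted[2] = abbage6$c
  sorted[3] = age6$cabb
  sorted[4] = bage6$cab
  sorted[5] = bbage6$ca
  sorted[6] = cabbage6$
  sorted[7] = e6$cabbag
  sorted[8] = ge6$cabba
sorted[2] = abbage6$c

Answer: abbage6$c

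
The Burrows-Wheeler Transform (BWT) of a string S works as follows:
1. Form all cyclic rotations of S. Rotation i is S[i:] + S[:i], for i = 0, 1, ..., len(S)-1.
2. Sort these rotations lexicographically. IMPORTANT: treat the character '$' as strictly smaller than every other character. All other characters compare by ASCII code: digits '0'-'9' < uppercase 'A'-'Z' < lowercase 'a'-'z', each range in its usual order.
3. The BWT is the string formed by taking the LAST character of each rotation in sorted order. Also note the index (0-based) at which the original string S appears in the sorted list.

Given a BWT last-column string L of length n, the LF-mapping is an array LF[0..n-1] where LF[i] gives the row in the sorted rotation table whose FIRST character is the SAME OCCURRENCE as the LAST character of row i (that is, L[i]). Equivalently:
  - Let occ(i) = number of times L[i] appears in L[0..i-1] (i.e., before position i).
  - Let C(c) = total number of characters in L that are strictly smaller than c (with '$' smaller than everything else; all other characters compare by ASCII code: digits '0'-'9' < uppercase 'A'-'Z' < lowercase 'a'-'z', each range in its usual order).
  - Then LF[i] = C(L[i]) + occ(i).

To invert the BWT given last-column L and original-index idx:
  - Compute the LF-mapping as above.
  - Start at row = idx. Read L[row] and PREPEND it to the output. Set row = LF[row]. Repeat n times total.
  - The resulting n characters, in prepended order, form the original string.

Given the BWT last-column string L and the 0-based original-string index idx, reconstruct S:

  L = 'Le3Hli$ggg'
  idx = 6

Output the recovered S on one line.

LF mapping: 3 4 1 2 9 8 0 5 6 7
Walk LF starting at row 6, prepending L[row]:
  step 1: row=6, L[6]='$', prepend. Next row=LF[6]=0
  step 2: row=0, L[0]='L', prepend. Next row=LF[0]=3
  step 3: row=3, L[3]='H', prepend. Next row=LF[3]=2
  step 4: row=2, L[2]='3', prepend. Next row=LF[2]=1
  step 5: row=1, L[1]='e', prepend. Next row=LF[1]=4
  step 6: row=4, L[4]='l', prepend. Next row=LF[4]=9
  step 7: row=9, L[9]='g', prepend. Next row=LF[9]=7
  step 8: row=7, L[7]='g', prepend. Next row=LF[7]=5
  step 9: row=5, L[5]='i', prepend. Next row=LF[5]=8
  step 10: row=8, L[8]='g', prepend. Next row=LF[8]=6
Reversed output: giggle3HL$

Answer: giggle3HL$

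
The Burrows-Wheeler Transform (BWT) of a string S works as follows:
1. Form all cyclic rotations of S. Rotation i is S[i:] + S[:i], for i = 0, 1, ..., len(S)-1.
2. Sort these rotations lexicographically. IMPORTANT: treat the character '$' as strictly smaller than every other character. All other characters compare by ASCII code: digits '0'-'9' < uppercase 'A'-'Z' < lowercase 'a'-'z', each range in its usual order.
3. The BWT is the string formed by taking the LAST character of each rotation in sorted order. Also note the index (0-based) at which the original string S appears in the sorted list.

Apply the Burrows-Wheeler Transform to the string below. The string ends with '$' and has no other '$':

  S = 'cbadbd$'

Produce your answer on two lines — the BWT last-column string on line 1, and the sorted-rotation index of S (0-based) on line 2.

Answer: dbcd$ba
4

Derivation:
All 7 rotations (rotation i = S[i:]+S[:i]):
  rot[0] = cbadbd$
  rot[1] = badbd$c
  rot[2] = adbd$cb
  rot[3] = dbd$cba
  rot[4] = bd$cbad
  rot[5] = d$cbadb
  rot[6] = $cbadbd
Sorted (with $ < everything):
  sorted[0] = $cbadbd  (last char: 'd')
  sorted[1] = adbd$cb  (last char: 'b')
  sorted[2] = badbd$c  (last char: 'c')
  sorted[3] = bd$cbad  (last char: 'd')
  sorted[4] = cbadbd$  (last char: '$')
  sorted[5] = d$cbadb  (last char: 'b')
  sorted[6] = dbd$cba  (last char: 'a')
Last column: dbcd$ba
Original string S is at sorted index 4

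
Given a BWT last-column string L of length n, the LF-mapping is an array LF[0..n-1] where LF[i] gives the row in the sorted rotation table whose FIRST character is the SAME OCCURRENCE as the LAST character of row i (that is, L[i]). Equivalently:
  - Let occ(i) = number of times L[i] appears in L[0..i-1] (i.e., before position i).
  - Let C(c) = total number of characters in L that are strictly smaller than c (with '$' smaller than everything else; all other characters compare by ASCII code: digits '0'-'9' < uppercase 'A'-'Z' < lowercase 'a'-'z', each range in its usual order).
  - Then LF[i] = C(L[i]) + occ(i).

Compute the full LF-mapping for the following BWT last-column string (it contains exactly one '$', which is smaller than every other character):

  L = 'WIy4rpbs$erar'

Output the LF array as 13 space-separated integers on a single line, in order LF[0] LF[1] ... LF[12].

Char counts: '$':1, '4':1, 'I':1, 'W':1, 'a':1, 'b':1, 'e':1, 'p':1, 'r':3, 's':1, 'y':1
C (first-col start): C('$')=0, C('4')=1, C('I')=2, C('W')=3, C('a')=4, C('b')=5, C('e')=6, C('p')=7, C('r')=8, C('s')=11, C('y')=12
L[0]='W': occ=0, LF[0]=C('W')+0=3+0=3
L[1]='I': occ=0, LF[1]=C('I')+0=2+0=2
L[2]='y': occ=0, LF[2]=C('y')+0=12+0=12
L[3]='4': occ=0, LF[3]=C('4')+0=1+0=1
L[4]='r': occ=0, LF[4]=C('r')+0=8+0=8
L[5]='p': occ=0, LF[5]=C('p')+0=7+0=7
L[6]='b': occ=0, LF[6]=C('b')+0=5+0=5
L[7]='s': occ=0, LF[7]=C('s')+0=11+0=11
L[8]='$': occ=0, LF[8]=C('$')+0=0+0=0
L[9]='e': occ=0, LF[9]=C('e')+0=6+0=6
L[10]='r': occ=1, LF[10]=C('r')+1=8+1=9
L[11]='a': occ=0, LF[11]=C('a')+0=4+0=4
L[12]='r': occ=2, LF[12]=C('r')+2=8+2=10

Answer: 3 2 12 1 8 7 5 11 0 6 9 4 10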